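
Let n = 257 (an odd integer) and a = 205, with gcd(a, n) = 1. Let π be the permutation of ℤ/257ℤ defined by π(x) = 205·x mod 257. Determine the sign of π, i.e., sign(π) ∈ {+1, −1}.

+1

Trace 190: π^k(190) = [190, 143, 17, 144, 222, 21, 193] for k=0..6.
3 cycles of lengths [128, 128, 1].
With 3 cycles on 257 points, sign = (−1)^{257−3} = +1.
The Jacobi symbol (205|257) = +1 (Zolotarev) agrees.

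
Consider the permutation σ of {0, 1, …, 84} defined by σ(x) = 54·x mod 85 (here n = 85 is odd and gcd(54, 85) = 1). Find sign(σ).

-1

Orbit of 36 under x↦54x: [36, 74, 1, 54, 26, 44, 81]… (length divides ord_85(54)).
Cycle lengths of π_54 on ℤ/85ℤ: [16, 16, 16, 16, 16, 2, 2, 1]; 8 cycles in total.
sign(π) = (−1)^{n − #cycles} = (−1)^{85−8} = (−1)^77 = -1.
The Jacobi symbol (54|85) = -1 (Zolotarev) agrees.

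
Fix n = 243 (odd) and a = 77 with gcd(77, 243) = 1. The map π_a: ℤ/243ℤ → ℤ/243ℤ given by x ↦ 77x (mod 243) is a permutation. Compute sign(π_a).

-1

Orbit of 160 under x↦77x: [160, 170, 211, 209, 55, 104, 232]… (length divides ord_243(77)).
Cycle type of π: 162 + 54 + 18 + 6 + 2 + 1; total 6 cycles.
Σ(ℓ_i−1) = 243−6 = 237; sign = (−1)^237 = -1.
(77|243)_J = -1 (Zolotarev's lemma cross-check).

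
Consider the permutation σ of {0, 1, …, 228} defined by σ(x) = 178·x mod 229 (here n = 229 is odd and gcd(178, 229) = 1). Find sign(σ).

+1

Orbit of 68 under x↦178x: [68, 196, 80, 42, 148, 9, 228]… (length divides ord_229(178)).
Cycle type of π: 114×2 + 1; total 3 cycles.
Σ(ℓ_i−1) = 229−3 = 226; sign = (−1)^226 = +1.
(178|229)_J = +1 (Zolotarev's lemma cross-check).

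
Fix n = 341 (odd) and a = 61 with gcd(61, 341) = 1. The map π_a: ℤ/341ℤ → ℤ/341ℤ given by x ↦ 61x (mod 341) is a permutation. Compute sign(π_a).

+1

Orbit of 125 under x↦61x: [125, 123, 1, 61, 311, 216, 218]… (length divides ord_341(61)).
Cycle type of π: 10×31 + 2×15 + 1; total 47 cycles.
sign(π) = (−1)^{n − #cycles} = (−1)^{341−47} = (−1)^294 = +1.
Zolotarev: (61|341) = +1, matching the cycle-count sign.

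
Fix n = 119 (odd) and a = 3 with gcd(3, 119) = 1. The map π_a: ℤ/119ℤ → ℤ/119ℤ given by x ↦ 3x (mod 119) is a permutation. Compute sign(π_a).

+1

Orbit of 15 under x↦3x: [15, 45, 16, 48, 25, 75, 106]… (length divides ord_119(3)).
Decompose π into cycles: lengths [48, 48, 16, 6, 1] (5 cycles, including the fixed point 0).
n − c = 119 − 5 = 114; sign = (−1)^114 = +1.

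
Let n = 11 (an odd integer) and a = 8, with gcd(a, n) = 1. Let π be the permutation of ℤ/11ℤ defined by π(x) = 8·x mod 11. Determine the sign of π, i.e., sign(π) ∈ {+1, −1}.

-1

Trace 6: π^k(6) = [6, 4, 10, 3, 2, 5, 7] for k=0..6.
Cycle type of π: 10 + 1; total 2 cycles.
2 cycles on 11: each ℓ→(−1)^(ℓ−1), product (−1)^9 = -1.
Check: (8/11) = -1 by Zolotarev.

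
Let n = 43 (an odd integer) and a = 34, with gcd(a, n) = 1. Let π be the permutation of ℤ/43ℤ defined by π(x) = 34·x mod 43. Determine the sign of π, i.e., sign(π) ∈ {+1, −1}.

-1

Orbit of 41 under x↦34x: [41, 18, 10, 39, 36, 20, 35]… (length divides ord_43(34)).
Cycle type of π: 42 + 1; total 2 cycles.
Σ(ℓ_i−1) = 43−2 = 41; sign = (−1)^41 = -1.
The Jacobi symbol (34|43) = -1 (Zolotarev) agrees.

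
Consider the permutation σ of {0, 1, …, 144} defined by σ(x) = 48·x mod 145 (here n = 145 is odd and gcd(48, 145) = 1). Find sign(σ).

+1

Orbit of 4 under x↦48x: [4, 47, 81, 118, 9, 142, 1]… (length divides ord_145(48)).
Cycle lengths of π_48 on ℤ/145ℤ: [28, 28, 28, 28, 28, 4, 1]; 7 cycles in total.
Σ(ℓ_i−1) = 145−7 = 138; sign = (−1)^138 = +1.
The Jacobi symbol (48|145) = +1 (Zolotarev) agrees.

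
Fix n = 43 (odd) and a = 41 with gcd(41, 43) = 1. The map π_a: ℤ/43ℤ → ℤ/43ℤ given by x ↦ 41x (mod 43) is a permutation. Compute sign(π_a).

Trace 21: π^k(21) = [21, 1, 41, 4, 35, 16, 11] for k=0..6.
The orbit structure of x ↦ 41x mod 43: 7 orbits of sizes [7, 7, 7, 7, 7, 7, 1].
With 7 cycles on 43 points, sign = (−1)^{43−7} = +1.
The Jacobi symbol (41|43) = +1 (Zolotarev) agrees.

+1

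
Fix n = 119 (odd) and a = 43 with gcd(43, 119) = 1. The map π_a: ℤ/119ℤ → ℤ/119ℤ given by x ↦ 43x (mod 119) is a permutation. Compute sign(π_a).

+1

Start at x=43: 43 → 64 → 15 → 50 → 8 → 106 → 36 → … (one orbit).
Cycle lengths of π_43 on ℤ/119ℤ: [8, 8, 8, 8, 8, 8, 8, 8, 8, 8, 8, 8, 8, 8, 1, 1, 1, 1, 1, 1, 1]; 21 cycles in total.
With 21 cycles on 119 points, sign = (−1)^{119−21} = +1.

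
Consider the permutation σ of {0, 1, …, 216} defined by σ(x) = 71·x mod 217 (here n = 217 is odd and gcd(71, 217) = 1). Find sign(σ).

Start at x=50: 50 → 78 → 113 → 211 → 8 → 134 → 183 → … (one orbit).
21 cycles of lengths [15, 15, 15, 15, 15, 15, 15, 15, 15, 15, 15, 15, 15, 15, 1, 1, 1, 1, 1, 1, 1].
217 − 21 = 196 transpositions; sign(π) = (−1)^196 = +1.

+1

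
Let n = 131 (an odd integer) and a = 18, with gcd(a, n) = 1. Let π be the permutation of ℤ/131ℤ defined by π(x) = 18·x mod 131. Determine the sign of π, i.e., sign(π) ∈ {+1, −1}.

Orbit of 18 under x↦18x: [18, 62, 68, 45, 24, 39, 47]… (length divides ord_131(18)).
Decompose π into cycles: lengths [26, 26, 26, 26, 26, 1] (6 cycles, including the fixed point 0).
With 6 cycles on 131 points, sign = (−1)^{131−6} = -1.
The Jacobi symbol (18|131) = -1 (Zolotarev) agrees.

-1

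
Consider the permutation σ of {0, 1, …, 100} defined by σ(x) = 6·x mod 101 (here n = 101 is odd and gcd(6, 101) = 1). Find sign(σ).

Orbit of 100 under x↦6x: [100, 95, 65, 87, 17, 1, 6]… (length divides ord_101(6)).
π_6 has 11 disjoint cycles with lengths [10, 10, 10, 10, 10, 10, 10, 10, 10, 10, 1] on {0,…,100}.
11 cycles on 101: each ℓ→(−1)^(ℓ−1), product (−1)^90 = +1.

+1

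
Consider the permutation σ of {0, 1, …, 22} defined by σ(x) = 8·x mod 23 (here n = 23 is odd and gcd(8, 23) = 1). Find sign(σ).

+1

Orbit of 1 under x↦8x: [1, 8, 18, 6, 2, 16, 13]… (length divides ord_23(8)).
Decompose π into cycles: lengths [11, 11, 1] (3 cycles, including the fixed point 0).
3 cycles on 23: each ℓ→(−1)^(ℓ−1), product (−1)^20 = +1.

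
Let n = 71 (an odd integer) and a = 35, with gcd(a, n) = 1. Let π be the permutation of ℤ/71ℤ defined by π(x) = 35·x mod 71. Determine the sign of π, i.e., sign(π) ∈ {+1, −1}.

Trace 46: π^k(46) = [46, 48, 47, 12, 65, 3, 34] for k=0..6.
The orbit structure of x ↦ 35x mod 71: 2 orbits of sizes [70, 1].
With 2 cycles on 71 points, sign = (−1)^{71−2} = -1.

-1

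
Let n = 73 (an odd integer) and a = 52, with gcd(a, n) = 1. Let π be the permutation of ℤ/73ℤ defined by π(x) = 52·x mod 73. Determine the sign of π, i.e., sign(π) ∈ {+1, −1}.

-1

Start at x=27: 27 → 17 → 8 → 51 → 24 → 7 → 72 → … (one orbit).
Decompose π into cycles: lengths [24, 24, 24, 1] (4 cycles, including the fixed point 0).
sign(π) = (−1)^{n − #cycles} = (−1)^{73−4} = (−1)^69 = -1.
The Jacobi symbol (52|73) = -1 (Zolotarev) agrees.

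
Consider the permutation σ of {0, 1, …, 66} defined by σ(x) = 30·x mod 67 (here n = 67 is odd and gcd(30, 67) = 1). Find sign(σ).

Start at x=1: 1 → 30 → 29 → 66 → 37 → 38 → 1 (one orbit).
The orbit structure of x ↦ 30x mod 67: 12 orbits of sizes [6, 6, 6, 6, 6, 6, 6, 6, 6, 6, 6, 1].
Σ(ℓ_i−1) = 67−12 = 55; sign = (−1)^55 = -1.
The Jacobi symbol (30|67) = -1 (Zolotarev) agrees.

-1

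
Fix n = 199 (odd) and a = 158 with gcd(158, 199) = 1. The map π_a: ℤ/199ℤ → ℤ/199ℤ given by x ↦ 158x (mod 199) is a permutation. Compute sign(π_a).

+1

Trace 10: π^k(10) = [10, 187, 94, 126, 8, 70, 115] for k=0..6.
Decompose π into cycles: lengths [99, 99, 1] (3 cycles, including the fixed point 0).
n − c = 199 − 3 = 196; sign = (−1)^196 = +1.
Check: (158/199) = +1 by Zolotarev.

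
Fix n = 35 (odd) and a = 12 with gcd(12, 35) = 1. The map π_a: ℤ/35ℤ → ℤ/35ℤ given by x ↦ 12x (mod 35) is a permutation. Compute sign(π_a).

+1

Trace 1: π^k(1) = [1, 12, 4, 13, 16, 17, 29] for k=0..6.
Decompose π into cycles: lengths [12, 12, 6, 4, 1] (5 cycles, including the fixed point 0).
5 cycles on 35: each ℓ→(−1)^(ℓ−1), product (−1)^30 = +1.
Check: (12/35) = +1 by Zolotarev.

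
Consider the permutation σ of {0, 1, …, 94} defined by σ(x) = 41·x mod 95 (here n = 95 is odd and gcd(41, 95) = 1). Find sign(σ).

-1

Trace 61: π^k(61) = [61, 31, 36, 51, 1, 41, 66] for k=0..6.
Cycle lengths of π_41 on ℤ/95ℤ: [18, 18, 18, 18, 18, 1, 1, 1, 1, 1]; 10 cycles in total.
95 − 10 = 85 transpositions; sign(π) = (−1)^85 = -1.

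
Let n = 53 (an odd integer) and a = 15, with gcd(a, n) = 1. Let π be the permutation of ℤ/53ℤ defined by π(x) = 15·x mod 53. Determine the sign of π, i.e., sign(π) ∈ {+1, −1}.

+1

Orbit of 46 under x↦15x: [46, 1, 15, 13, 36, 10, 44]… (length divides ord_53(15)).
The orbit structure of x ↦ 15x mod 53: 5 orbits of sizes [13, 13, 13, 13, 1].
sign(π) = (−1)^{n − #cycles} = (−1)^{53−5} = (−1)^48 = +1.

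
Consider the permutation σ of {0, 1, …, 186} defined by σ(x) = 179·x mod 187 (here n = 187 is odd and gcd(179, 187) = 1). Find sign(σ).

+1

Trace 155: π^k(155) = [155, 69, 9, 115, 15, 67, 25] for k=0..6.
9 cycles of lengths [40, 40, 40, 40, 8, 8, 5, 5, 1].
187 − 9 = 178 transpositions; sign(π) = (−1)^178 = +1.
Via Zolotarev, sign(π_{179}) = (179|187) = +1.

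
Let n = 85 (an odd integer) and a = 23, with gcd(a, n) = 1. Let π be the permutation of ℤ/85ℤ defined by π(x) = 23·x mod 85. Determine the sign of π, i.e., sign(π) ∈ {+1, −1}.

Trace 22: π^k(22) = [22, 81, 78, 9, 37, 1, 23] for k=0..6.
7 cycles of lengths [16, 16, 16, 16, 16, 4, 1].
7 cycles on 85: each ℓ→(−1)^(ℓ−1), product (−1)^78 = +1.

+1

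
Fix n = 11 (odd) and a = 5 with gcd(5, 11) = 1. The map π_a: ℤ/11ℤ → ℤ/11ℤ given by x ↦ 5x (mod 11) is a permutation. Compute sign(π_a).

+1

Trace 4: π^k(4) = [4, 9, 1, 5, 3] for k=0..4.
3 cycles of lengths [5, 5, 1].
n − c = 11 − 3 = 8; sign = (−1)^8 = +1.
Zolotarev: (5|11) = +1, matching the cycle-count sign.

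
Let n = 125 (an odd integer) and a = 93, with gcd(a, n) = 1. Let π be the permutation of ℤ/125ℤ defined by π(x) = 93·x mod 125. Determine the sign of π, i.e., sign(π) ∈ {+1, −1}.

Trace 51: π^k(51) = [51, 118, 99, 82, 1, 93, 24] for k=0..6.
12 cycles of lengths [20, 20, 20, 20, 20, 4, 4, 4, 4, 4, 4, 1].
n − c = 125 − 12 = 113; sign = (−1)^113 = -1.
(93|125)_J = -1 (Zolotarev's lemma cross-check).

-1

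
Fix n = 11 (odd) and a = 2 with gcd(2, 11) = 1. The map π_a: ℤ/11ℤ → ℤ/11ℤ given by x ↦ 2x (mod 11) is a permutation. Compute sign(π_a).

-1

Trace 5: π^k(5) = [5, 10, 9, 7, 3, 6, 1] for k=0..6.
Cycle lengths of π_2 on ℤ/11ℤ: [10, 1]; 2 cycles in total.
With 2 cycles on 11 points, sign = (−1)^{11−2} = -1.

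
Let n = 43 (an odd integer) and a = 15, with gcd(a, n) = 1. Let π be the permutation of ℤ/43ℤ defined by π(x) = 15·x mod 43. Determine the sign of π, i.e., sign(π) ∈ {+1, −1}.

+1

Orbit of 38 under x↦15x: [38, 11, 36, 24, 16, 25, 31]… (length divides ord_43(15)).
Decompose π into cycles: lengths [21, 21, 1] (3 cycles, including the fixed point 0).
43 − 3 = 40 transpositions; sign(π) = (−1)^40 = +1.
Zolotarev: (15|43) = +1, matching the cycle-count sign.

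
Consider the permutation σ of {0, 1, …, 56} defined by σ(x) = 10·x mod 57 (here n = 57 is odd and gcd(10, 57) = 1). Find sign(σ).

-1

Trace 13: π^k(13) = [13, 16, 46, 4, 40, 1, 10] for k=0..6.
6 cycles of lengths [18, 18, 18, 1, 1, 1].
sign(π) = (−1)^{n − #cycles} = (−1)^{57−6} = (−1)^51 = -1.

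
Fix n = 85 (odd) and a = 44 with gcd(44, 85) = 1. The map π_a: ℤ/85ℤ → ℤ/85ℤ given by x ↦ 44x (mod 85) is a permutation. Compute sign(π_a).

-1

Orbit of 24 under x↦44x: [24, 36, 54, 81, 79, 76, 29]… (length divides ord_85(44)).
π_44 has 8 disjoint cycles with lengths [16, 16, 16, 16, 16, 2, 2, 1] on {0,…,84}.
With 8 cycles on 85 points, sign = (−1)^{85−8} = -1.
Check: (44/85) = -1 by Zolotarev.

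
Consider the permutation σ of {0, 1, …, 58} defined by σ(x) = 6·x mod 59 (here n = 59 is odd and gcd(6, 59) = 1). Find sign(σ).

Orbit of 56 under x↦6x: [56, 41, 10, 1, 6, 36, 39]… (length divides ord_59(6)).
π_6 has 2 disjoint cycles with lengths [58, 1] on {0,…,58}.
With 2 cycles on 59 points, sign = (−1)^{59−2} = -1.
(6|59)_J = -1 (Zolotarev's lemma cross-check).

-1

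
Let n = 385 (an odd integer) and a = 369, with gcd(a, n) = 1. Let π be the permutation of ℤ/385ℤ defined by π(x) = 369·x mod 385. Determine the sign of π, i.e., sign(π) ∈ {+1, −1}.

+1

Orbit of 299 under x↦369x: [299, 221, 314, 366, 304, 141, 54]… (length divides ord_385(369)).
23 cycles of lengths [30, 30, 30, 30, 30, 30, 30, 30, 30, 30, 10, 10, 10, 10, 10, 6, 6, 6, 6, 6, 2, 2, 1].
385 − 23 = 362 transpositions; sign(π) = (−1)^362 = +1.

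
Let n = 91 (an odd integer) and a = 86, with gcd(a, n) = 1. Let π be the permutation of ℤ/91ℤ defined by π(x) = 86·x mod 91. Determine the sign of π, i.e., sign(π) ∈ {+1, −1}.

Start at x=8: 8 → 51 → 18 → 1 → 86 → 25 → 57 → … (one orbit).
The orbit structure of x ↦ 86x mod 91: 12 orbits of sizes [12, 12, 12, 12, 12, 12, 4, 4, 4, 3, 3, 1].
sign(π) = (−1)^{n − #cycles} = (−1)^{91−12} = (−1)^79 = -1.
Check: (86/91) = -1 by Zolotarev.

-1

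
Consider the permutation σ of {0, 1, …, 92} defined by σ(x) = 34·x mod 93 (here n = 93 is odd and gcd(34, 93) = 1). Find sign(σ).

-1

Start at x=1: 1 → 34 → 40 → 58 → 19 → 88 → 16 → … (one orbit).
Cycle lengths of π_34 on ℤ/93ℤ: [30, 30, 30, 1, 1, 1]; 6 cycles in total.
sign(π) = (−1)^{n − #cycles} = (−1)^{93−6} = (−1)^87 = -1.
(34|93)_J = -1 (Zolotarev's lemma cross-check).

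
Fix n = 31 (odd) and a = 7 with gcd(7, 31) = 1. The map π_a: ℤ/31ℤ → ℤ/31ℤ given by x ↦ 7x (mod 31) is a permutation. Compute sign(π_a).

+1

Orbit of 9 under x↦7x: [9, 1, 7, 18, 2, 14, 5]… (length divides ord_31(7)).
Cycle lengths of π_7 on ℤ/31ℤ: [15, 15, 1]; 3 cycles in total.
sign(π) = (−1)^{n − #cycles} = (−1)^{31−3} = (−1)^28 = +1.
The Jacobi symbol (7|31) = +1 (Zolotarev) agrees.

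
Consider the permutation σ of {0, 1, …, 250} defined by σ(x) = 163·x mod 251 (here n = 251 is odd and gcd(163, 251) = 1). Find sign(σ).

-1

Trace 145: π^k(145) = [145, 41, 157, 240, 215, 156, 77] for k=0..6.
Cycle type of π: 250 + 1; total 2 cycles.
sign(π) = (−1)^{n − #cycles} = (−1)^{251−2} = (−1)^249 = -1.
Zolotarev: (163|251) = -1, matching the cycle-count sign.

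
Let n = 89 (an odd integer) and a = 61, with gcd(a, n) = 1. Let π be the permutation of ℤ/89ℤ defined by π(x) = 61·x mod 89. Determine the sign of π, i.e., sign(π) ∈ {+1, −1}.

-1

Trace 7: π^k(7) = [7, 71, 59, 39, 65, 49, 52] for k=0..6.
Decompose π into cycles: lengths [88, 1] (2 cycles, including the fixed point 0).
sign(π) = (−1)^{n − #cycles} = (−1)^{89−2} = (−1)^87 = -1.
The Jacobi symbol (61|89) = -1 (Zolotarev) agrees.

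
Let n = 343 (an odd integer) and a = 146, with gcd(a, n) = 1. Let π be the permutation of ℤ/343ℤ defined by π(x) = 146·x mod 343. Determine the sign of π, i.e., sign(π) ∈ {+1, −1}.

Start at x=1: 1 → 146 → 50 → 97 → 99 → 48 → 148 → … (one orbit).
π_146 has 46 disjoint cycles with lengths [14, 14, 14, 14, 14, 14, 14, 14, 14, 14, 14, 14, 14, 14, 14, 14, 14, 14, 14, 14, 14, 2, 2, 2, 2, 2, 2, 2, 2, 2, 2, 2, 2, 2, 2, 2, 2, 2, 2, 2, 2, 2, 2, 2, 2, 1] on {0,…,342}.
With 46 cycles on 343 points, sign = (−1)^{343−46} = -1.
(146|343)_J = -1 (Zolotarev's lemma cross-check).

-1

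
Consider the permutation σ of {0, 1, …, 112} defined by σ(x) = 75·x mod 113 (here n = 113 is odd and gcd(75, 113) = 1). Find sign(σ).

Start at x=65: 65 → 16 → 70 → 52 → 58 → 56 → 19 → … (one orbit).
π_75 has 2 disjoint cycles with lengths [112, 1] on {0,…,112}.
113 − 2 = 111 transpositions; sign(π) = (−1)^111 = -1.
(75|113)_J = -1 (Zolotarev's lemma cross-check).

-1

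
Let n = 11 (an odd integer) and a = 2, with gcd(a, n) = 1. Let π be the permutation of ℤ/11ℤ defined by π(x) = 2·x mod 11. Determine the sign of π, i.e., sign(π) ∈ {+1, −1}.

-1

Trace 10: π^k(10) = [10, 9, 7, 3, 6, 1, 2] for k=0..6.
π_2 has 2 disjoint cycles with lengths [10, 1] on {0,…,10}.
Σ(ℓ_i−1) = 11−2 = 9; sign = (−1)^9 = -1.
Check: (2/11) = -1 by Zolotarev.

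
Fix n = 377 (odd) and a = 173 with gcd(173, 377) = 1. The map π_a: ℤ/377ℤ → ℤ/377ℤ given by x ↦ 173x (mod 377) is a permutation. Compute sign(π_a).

+1

Trace 173: π^k(173) = [173, 146, 376, 204, 231, 1] for k=0..5.
Decompose π into cycles: lengths [6, 6, 6, 6, 6, 6, 6, 6, 6, 6, 6, 6, 6, 6, 6, 6, 6, 6, 6, 6, 6, 6, 6, 6, 6, 6, 6, 6, 6, 6, 6, 6, 6, 6, 6, 6, 6, 6, 6, 6, 6, 6, 6, 6, 6, 6, 6, 6, 6, 6, 6, 6, 6, 6, 6, 6, 6, 6, 2, 2, 2, 2, 2, 2, 2, 2, 2, 2, 2, 2, 2, 2, 1] (73 cycles, including the fixed point 0).
sign(π) = (−1)^{n − #cycles} = (−1)^{377−73} = (−1)^304 = +1.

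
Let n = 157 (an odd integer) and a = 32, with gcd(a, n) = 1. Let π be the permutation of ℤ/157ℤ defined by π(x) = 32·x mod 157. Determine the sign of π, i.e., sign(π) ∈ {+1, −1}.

Trace 103: π^k(103) = [103, 156, 125, 75, 45, 27, 79] for k=0..6.
Decompose π into cycles: lengths [52, 52, 52, 1] (4 cycles, including the fixed point 0).
n − c = 157 − 4 = 153; sign = (−1)^153 = -1.
(32|157)_J = -1 (Zolotarev's lemma cross-check).

-1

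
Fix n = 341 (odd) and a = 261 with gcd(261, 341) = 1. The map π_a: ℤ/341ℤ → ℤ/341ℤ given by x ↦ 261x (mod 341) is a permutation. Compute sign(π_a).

+1

Trace 245: π^k(245) = [245, 178, 82, 260, 1, 261, 262] for k=0..6.
13 cycles of lengths [30, 30, 30, 30, 30, 30, 30, 30, 30, 30, 30, 10, 1].
sign(π) = (−1)^{n − #cycles} = (−1)^{341−13} = (−1)^328 = +1.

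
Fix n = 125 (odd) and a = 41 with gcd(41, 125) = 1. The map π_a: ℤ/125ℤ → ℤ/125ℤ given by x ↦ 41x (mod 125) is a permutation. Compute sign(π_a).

Orbit of 21 under x↦41x: [21, 111, 51, 91, 106, 96, 61]… (length divides ord_125(41)).
13 cycles of lengths [25, 25, 25, 25, 5, 5, 5, 5, 1, 1, 1, 1, 1].
With 13 cycles on 125 points, sign = (−1)^{125−13} = +1.

+1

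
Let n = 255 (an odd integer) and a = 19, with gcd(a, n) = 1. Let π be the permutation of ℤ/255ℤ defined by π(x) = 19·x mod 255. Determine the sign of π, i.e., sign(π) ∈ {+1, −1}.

Orbit of 1 under x↦19x: [1, 19, 106, 229, 16, 49, 166]… (length divides ord_255(19)).
π_19 has 39 disjoint cycles with lengths [8, 8, 8, 8, 8, 8, 8, 8, 8, 8, 8, 8, 8, 8, 8, 8, 8, 8, 8, 8, 8, 8, 8, 8, 8, 8, 8, 8, 8, 8, 2, 2, 2, 2, 2, 2, 1, 1, 1] on {0,…,254}.
Σ(ℓ_i−1) = 255−39 = 216; sign = (−1)^216 = +1.

+1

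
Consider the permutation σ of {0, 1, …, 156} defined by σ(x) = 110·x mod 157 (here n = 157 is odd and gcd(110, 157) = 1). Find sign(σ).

Start at x=44: 44 → 130 → 13 → 17 → 143 → 30 → 3 → … (one orbit).
Decompose π into cycles: lengths [78, 78, 1] (3 cycles, including the fixed point 0).
157 − 3 = 154 transpositions; sign(π) = (−1)^154 = +1.

+1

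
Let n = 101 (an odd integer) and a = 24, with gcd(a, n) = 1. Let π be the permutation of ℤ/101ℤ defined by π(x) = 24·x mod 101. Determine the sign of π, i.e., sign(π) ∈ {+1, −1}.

+1

Start at x=54: 54 → 84 → 97 → 5 → 19 → 52 → 36 → … (one orbit).
The orbit structure of x ↦ 24x mod 101: 5 orbits of sizes [25, 25, 25, 25, 1].
n − c = 101 − 5 = 96; sign = (−1)^96 = +1.
Check: (24/101) = +1 by Zolotarev.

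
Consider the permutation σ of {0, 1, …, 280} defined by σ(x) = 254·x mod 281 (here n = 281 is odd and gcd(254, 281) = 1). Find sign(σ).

-1

Trace 122: π^k(122) = [122, 78, 142, 100, 110, 121, 105] for k=0..6.
Cycle lengths of π_254 on ℤ/281ℤ: [280, 1]; 2 cycles in total.
2 cycles on 281: each ℓ→(−1)^(ℓ−1), product (−1)^279 = -1.
Zolotarev: (254|281) = -1, matching the cycle-count sign.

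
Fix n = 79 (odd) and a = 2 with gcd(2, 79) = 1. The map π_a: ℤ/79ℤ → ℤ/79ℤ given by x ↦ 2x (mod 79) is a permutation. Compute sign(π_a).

+1

Orbit of 22 under x↦2x: [22, 44, 9, 18, 36, 72, 65]… (length divides ord_79(2)).
π_2 has 3 disjoint cycles with lengths [39, 39, 1] on {0,…,78}.
sign(π) = (−1)^{n − #cycles} = (−1)^{79−3} = (−1)^76 = +1.
Via Zolotarev, sign(π_{2}) = (2|79) = +1.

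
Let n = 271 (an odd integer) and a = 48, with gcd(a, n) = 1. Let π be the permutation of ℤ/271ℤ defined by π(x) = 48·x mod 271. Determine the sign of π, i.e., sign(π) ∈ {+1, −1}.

Start at x=128: 128 → 182 → 64 → 91 → 32 → 181 → 16 → … (one orbit).
π_48 has 2 disjoint cycles with lengths [270, 1] on {0,…,270}.
Σ(ℓ_i−1) = 271−2 = 269; sign = (−1)^269 = -1.
(48|271)_J = -1 (Zolotarev's lemma cross-check).

-1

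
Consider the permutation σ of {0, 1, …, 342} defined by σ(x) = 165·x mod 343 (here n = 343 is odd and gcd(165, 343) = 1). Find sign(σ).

Orbit of 148 under x↦165x: [148, 67, 79, 1, 165, 128, 197]… (length divides ord_343(165)).
Cycle type of π: 21×14 + 3×16 + 1; total 31 cycles.
With 31 cycles on 343 points, sign = (−1)^{343−31} = +1.

+1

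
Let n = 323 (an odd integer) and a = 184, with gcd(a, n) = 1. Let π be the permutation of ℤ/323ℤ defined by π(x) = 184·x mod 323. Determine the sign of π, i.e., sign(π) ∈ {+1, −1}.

Trace 46: π^k(46) = [46, 66, 193, 305, 241, 93, 316] for k=0..6.
Cycle lengths of π_184 on ℤ/323ℤ: [144, 144, 18, 16, 1]; 5 cycles in total.
n − c = 323 − 5 = 318; sign = (−1)^318 = +1.
(184|323)_J = +1 (Zolotarev's lemma cross-check).

+1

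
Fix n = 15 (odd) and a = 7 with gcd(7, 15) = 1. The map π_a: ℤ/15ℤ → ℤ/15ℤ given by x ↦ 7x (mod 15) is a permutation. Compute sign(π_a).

Start at x=13: 13 → 1 → 7 → 4 → 13 (one orbit).
Cycle type of π: 4×3 + 1×3; total 6 cycles.
n − c = 15 − 6 = 9; sign = (−1)^9 = -1.

-1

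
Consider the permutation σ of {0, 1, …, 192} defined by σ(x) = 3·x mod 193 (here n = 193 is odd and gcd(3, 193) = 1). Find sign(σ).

+1

Start at x=81: 81 → 50 → 150 → 64 → 192 → 190 → 184 → … (one orbit).
π_3 has 13 disjoint cycles with lengths [16, 16, 16, 16, 16, 16, 16, 16, 16, 16, 16, 16, 1] on {0,…,192}.
Σ(ℓ_i−1) = 193−13 = 180; sign = (−1)^180 = +1.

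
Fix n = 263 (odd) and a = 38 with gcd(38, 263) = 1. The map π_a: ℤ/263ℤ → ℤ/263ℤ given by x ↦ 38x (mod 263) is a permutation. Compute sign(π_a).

-1

Orbit of 140 under x↦38x: [140, 60, 176, 113, 86, 112, 48]… (length divides ord_263(38)).
2 cycles of lengths [262, 1].
263 − 2 = 261 transpositions; sign(π) = (−1)^261 = -1.
The Jacobi symbol (38|263) = -1 (Zolotarev) agrees.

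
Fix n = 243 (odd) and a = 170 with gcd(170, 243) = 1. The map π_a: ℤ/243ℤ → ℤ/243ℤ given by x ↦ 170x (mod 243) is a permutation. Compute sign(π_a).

-1

Trace 107: π^k(107) = [107, 208, 125, 109, 62, 91, 161] for k=0..6.
The orbit structure of x ↦ 170x mod 243: 14 orbits of sizes [54, 54, 54, 18, 18, 18, 6, 6, 6, 2, 2, 2, 2, 1].
14 cycles on 243: each ℓ→(−1)^(ℓ−1), product (−1)^229 = -1.
Via Zolotarev, sign(π_{170}) = (170|243) = -1.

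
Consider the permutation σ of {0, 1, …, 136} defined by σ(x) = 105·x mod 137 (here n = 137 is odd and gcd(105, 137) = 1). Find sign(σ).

+1

Start at x=81: 81 → 11 → 59 → 30 → 136 → 32 → 72 → … (one orbit).
Decompose π into cycles: lengths [68, 68, 1] (3 cycles, including the fixed point 0).
3 cycles on 137: each ℓ→(−1)^(ℓ−1), product (−1)^134 = +1.
Via Zolotarev, sign(π_{105}) = (105|137) = +1.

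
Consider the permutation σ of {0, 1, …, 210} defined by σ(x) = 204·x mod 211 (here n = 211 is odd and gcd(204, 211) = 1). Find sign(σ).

+1

Trace 101: π^k(101) = [101, 137, 96, 172, 62, 199, 84] for k=0..6.
π_204 has 3 disjoint cycles with lengths [105, 105, 1] on {0,…,210}.
sign(π) = (−1)^{n − #cycles} = (−1)^{211−3} = (−1)^208 = +1.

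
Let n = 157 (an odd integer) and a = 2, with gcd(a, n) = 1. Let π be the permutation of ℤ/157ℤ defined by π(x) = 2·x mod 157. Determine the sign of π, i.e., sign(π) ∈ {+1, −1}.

-1

Orbit of 141 under x↦2x: [141, 125, 93, 29, 58, 116, 75]… (length divides ord_157(2)).
The orbit structure of x ↦ 2x mod 157: 4 orbits of sizes [52, 52, 52, 1].
sign(π) = (−1)^{n − #cycles} = (−1)^{157−4} = (−1)^153 = -1.
Check: (2/157) = -1 by Zolotarev.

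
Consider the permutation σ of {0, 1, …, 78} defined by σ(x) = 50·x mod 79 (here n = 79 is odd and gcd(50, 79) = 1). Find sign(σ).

Start at x=65: 65 → 11 → 76 → 8 → 5 → 13 → 18 → … (one orbit).
3 cycles of lengths [39, 39, 1].
3 cycles on 79: each ℓ→(−1)^(ℓ−1), product (−1)^76 = +1.
(50|79)_J = +1 (Zolotarev's lemma cross-check).

+1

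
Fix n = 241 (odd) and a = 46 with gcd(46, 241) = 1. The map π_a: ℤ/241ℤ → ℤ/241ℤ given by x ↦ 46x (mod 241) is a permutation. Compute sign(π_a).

Trace 26: π^k(26) = [26, 232, 68, 236, 11, 24, 140] for k=0..6.
π_46 has 2 disjoint cycles with lengths [240, 1] on {0,…,240}.
241 − 2 = 239 transpositions; sign(π) = (−1)^239 = -1.
Zolotarev: (46|241) = -1, matching the cycle-count sign.

-1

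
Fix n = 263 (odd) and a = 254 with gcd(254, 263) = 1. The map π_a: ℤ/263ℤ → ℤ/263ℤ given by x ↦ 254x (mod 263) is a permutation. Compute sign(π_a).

Start at x=226: 226 → 70 → 159 → 147 → 255 → 72 → 141 → … (one orbit).
Cycle type of π: 262 + 1; total 2 cycles.
Σ(ℓ_i−1) = 263−2 = 261; sign = (−1)^261 = -1.

-1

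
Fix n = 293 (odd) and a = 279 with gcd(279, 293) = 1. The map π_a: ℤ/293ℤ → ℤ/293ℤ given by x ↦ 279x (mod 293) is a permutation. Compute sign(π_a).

Orbit of 26 under x↦279x: [26, 222, 115, 148, 272, 1, 279]… (length divides ord_293(279)).
The orbit structure of x ↦ 279x mod 293: 5 orbits of sizes [73, 73, 73, 73, 1].
Σ(ℓ_i−1) = 293−5 = 288; sign = (−1)^288 = +1.
Check: (279/293) = +1 by Zolotarev.

+1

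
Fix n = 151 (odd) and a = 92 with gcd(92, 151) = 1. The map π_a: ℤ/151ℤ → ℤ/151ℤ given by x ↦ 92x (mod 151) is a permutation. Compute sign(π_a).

Orbit of 1 under x↦92x: [1, 92, 8, 132, 64, 150, 59]… (length divides ord_151(92)).
Decompose π into cycles: lengths [10, 10, 10, 10, 10, 10, 10, 10, 10, 10, 10, 10, 10, 10, 10, 1] (16 cycles, including the fixed point 0).
16 cycles on 151: each ℓ→(−1)^(ℓ−1), product (−1)^135 = -1.

-1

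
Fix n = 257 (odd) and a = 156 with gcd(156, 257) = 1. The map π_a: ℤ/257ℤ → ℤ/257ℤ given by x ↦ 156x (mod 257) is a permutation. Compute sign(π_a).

-1

Trace 208: π^k(208) = [208, 66, 16, 183, 21, 192, 140] for k=0..6.
Cycle type of π: 256 + 1; total 2 cycles.
n − c = 257 − 2 = 255; sign = (−1)^255 = -1.
Zolotarev: (156|257) = -1, matching the cycle-count sign.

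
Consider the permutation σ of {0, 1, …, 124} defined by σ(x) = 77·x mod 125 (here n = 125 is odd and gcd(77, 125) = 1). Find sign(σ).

-1

Start at x=1: 1 → 77 → 54 → 33 → 41 → 32 → 89 → … (one orbit).
Cycle type of π: 100 + 20 + 4 + 1; total 4 cycles.
n − c = 125 − 4 = 121; sign = (−1)^121 = -1.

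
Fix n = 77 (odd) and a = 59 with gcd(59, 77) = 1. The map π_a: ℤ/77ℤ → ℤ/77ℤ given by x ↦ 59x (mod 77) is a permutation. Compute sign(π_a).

-1

Start at x=60: 60 → 75 → 36 → 45 → 37 → 27 → 53 → … (one orbit).
The orbit structure of x ↦ 59x mod 77: 6 orbits of sizes [30, 30, 6, 5, 5, 1].
77 − 6 = 71 transpositions; sign(π) = (−1)^71 = -1.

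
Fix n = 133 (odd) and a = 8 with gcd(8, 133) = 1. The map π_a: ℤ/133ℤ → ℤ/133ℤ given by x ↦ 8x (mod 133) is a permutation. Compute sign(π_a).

Trace 50: π^k(50) = [50, 1, 8, 64, 113, 106] for k=0..5.
Cycle type of π: 6×21 + 1×7; total 28 cycles.
28 cycles on 133: each ℓ→(−1)^(ℓ−1), product (−1)^105 = -1.

-1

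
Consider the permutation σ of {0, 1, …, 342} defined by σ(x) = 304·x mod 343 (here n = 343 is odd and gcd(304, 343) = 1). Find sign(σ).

Start at x=197: 197 → 206 → 198 → 167 → 4 → 187 → 253 → … (one orbit).
4 cycles of lengths [294, 42, 6, 1].
4 cycles on 343: each ℓ→(−1)^(ℓ−1), product (−1)^339 = -1.
The Jacobi symbol (304|343) = -1 (Zolotarev) agrees.

-1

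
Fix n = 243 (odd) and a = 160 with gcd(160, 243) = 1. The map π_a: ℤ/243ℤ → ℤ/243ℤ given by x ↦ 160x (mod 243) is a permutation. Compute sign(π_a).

+1

Trace 202: π^k(202) = [202, 1, 160, 85, 235, 178, 49] for k=0..6.
π_160 has 11 disjoint cycles with lengths [81, 81, 27, 27, 9, 9, 3, 3, 1, 1, 1] on {0,…,242}.
243 − 11 = 232 transpositions; sign(π) = (−1)^232 = +1.
(160|243)_J = +1 (Zolotarev's lemma cross-check).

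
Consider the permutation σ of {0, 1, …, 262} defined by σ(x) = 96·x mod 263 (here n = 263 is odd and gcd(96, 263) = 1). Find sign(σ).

+1

Start at x=181: 181 → 18 → 150 → 198 → 72 → 74 → 3 → … (one orbit).
Cycle type of π: 131×2 + 1; total 3 cycles.
With 3 cycles on 263 points, sign = (−1)^{263−3} = +1.
Via Zolotarev, sign(π_{96}) = (96|263) = +1.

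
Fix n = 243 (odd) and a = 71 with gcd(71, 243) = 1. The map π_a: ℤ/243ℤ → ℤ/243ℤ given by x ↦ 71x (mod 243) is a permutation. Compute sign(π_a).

-1

Start at x=8: 8 → 82 → 233 → 19 → 134 → 37 → 197 → … (one orbit).
The orbit structure of x ↦ 71x mod 243: 14 orbits of sizes [54, 54, 54, 18, 18, 18, 6, 6, 6, 2, 2, 2, 2, 1].
Σ(ℓ_i−1) = 243−14 = 229; sign = (−1)^229 = -1.
The Jacobi symbol (71|243) = -1 (Zolotarev) agrees.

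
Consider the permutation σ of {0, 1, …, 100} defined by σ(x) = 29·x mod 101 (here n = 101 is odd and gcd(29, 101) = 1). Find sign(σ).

Start at x=27: 27 → 76 → 83 → 84 → 12 → 45 → 93 → … (one orbit).
2 cycles of lengths [100, 1].
n − c = 101 − 2 = 99; sign = (−1)^99 = -1.
(29|101)_J = -1 (Zolotarev's lemma cross-check).

-1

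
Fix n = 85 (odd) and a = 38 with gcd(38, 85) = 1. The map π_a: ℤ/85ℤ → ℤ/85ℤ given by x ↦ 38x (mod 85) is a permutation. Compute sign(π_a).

-1

Start at x=1: 1 → 38 → 84 → 47 → 1 (one orbit).
π_38 has 22 disjoint cycles with lengths [4, 4, 4, 4, 4, 4, 4, 4, 4, 4, 4, 4, 4, 4, 4, 4, 4, 4, 4, 4, 4, 1] on {0,…,84}.
sign(π) = (−1)^{n − #cycles} = (−1)^{85−22} = (−1)^63 = -1.
Via Zolotarev, sign(π_{38}) = (38|85) = -1.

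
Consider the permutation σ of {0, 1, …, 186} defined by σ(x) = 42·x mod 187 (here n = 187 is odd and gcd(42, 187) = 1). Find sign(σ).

+1

Start at x=47: 47 → 104 → 67 → 9 → 4 → 168 → 137 → … (one orbit).
Decompose π into cycles: lengths [40, 40, 40, 40, 8, 8, 5, 5, 1] (9 cycles, including the fixed point 0).
9 cycles on 187: each ℓ→(−1)^(ℓ−1), product (−1)^178 = +1.
Via Zolotarev, sign(π_{42}) = (42|187) = +1.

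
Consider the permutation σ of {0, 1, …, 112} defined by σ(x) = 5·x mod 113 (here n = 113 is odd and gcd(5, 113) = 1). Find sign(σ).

Orbit of 37 under x↦5x: [37, 72, 21, 105, 73, 26, 17]… (length divides ord_113(5)).
The orbit structure of x ↦ 5x mod 113: 2 orbits of sizes [112, 1].
Σ(ℓ_i−1) = 113−2 = 111; sign = (−1)^111 = -1.
Check: (5/113) = -1 by Zolotarev.

-1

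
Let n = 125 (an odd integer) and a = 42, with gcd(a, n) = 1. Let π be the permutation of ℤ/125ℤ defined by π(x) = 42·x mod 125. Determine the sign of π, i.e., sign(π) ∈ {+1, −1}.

Orbit of 72 under x↦42x: [72, 24, 8, 86, 112, 79, 68]… (length divides ord_125(42)).
The orbit structure of x ↦ 42x mod 125: 4 orbits of sizes [100, 20, 4, 1].
125 − 4 = 121 transpositions; sign(π) = (−1)^121 = -1.

-1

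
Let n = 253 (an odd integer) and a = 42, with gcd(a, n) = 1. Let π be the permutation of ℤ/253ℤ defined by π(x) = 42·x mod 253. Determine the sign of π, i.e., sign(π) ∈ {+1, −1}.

-1

Trace 36: π^k(36) = [36, 247, 1, 42, 246, 212, 49] for k=0..6.
6 cycles of lengths [110, 110, 22, 5, 5, 1].
With 6 cycles on 253 points, sign = (−1)^{253−6} = -1.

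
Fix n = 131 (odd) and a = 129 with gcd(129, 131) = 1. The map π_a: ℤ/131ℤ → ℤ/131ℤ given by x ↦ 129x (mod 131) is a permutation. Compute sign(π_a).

+1

Start at x=123: 123 → 16 → 99 → 64 → 3 → 125 → 12 → … (one orbit).
Decompose π into cycles: lengths [65, 65, 1] (3 cycles, including the fixed point 0).
131 − 3 = 128 transpositions; sign(π) = (−1)^128 = +1.
Zolotarev: (129|131) = +1, matching the cycle-count sign.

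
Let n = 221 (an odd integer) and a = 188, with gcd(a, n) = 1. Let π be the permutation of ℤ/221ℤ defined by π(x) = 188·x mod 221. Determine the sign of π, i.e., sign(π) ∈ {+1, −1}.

Orbit of 86 under x↦188x: [86, 35, 171, 103, 137, 120, 18]… (length divides ord_221(188)).
34 cycles of lengths [12, 12, 12, 12, 12, 12, 12, 12, 12, 12, 12, 12, 12, 12, 12, 12, 12, 1, 1, 1, 1, 1, 1, 1, 1, 1, 1, 1, 1, 1, 1, 1, 1, 1].
221 − 34 = 187 transpositions; sign(π) = (−1)^187 = -1.

-1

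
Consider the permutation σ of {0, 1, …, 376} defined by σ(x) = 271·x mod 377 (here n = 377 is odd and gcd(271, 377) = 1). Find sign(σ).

+1

Trace 278: π^k(278) = [278, 315, 163, 64, 2, 165, 229] for k=0..6.
Decompose π into cycles: lengths [84, 84, 84, 84, 28, 12, 1] (7 cycles, including the fixed point 0).
sign(π) = (−1)^{n − #cycles} = (−1)^{377−7} = (−1)^370 = +1.
Zolotarev: (271|377) = +1, matching the cycle-count sign.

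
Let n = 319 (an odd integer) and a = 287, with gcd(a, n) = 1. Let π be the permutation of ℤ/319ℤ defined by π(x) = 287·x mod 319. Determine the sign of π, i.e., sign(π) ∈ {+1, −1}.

Orbit of 78 under x↦287x: [78, 56, 122, 243, 199, 12, 254]… (length divides ord_319(287)).
Decompose π into cycles: lengths [28, 28, 28, 28, 28, 28, 28, 28, 28, 28, 28, 1, 1, 1, 1, 1, 1, 1, 1, 1, 1, 1] (22 cycles, including the fixed point 0).
Σ(ℓ_i−1) = 319−22 = 297; sign = (−1)^297 = -1.
(287|319)_J = -1 (Zolotarev's lemma cross-check).

-1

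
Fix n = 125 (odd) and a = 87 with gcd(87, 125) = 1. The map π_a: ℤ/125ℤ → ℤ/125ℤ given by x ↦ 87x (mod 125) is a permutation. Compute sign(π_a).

Orbit of 34 under x↦87x: [34, 83, 96, 102, 124, 38, 56]… (length divides ord_125(87)).
Cycle type of π: 100 + 20 + 4 + 1; total 4 cycles.
Σ(ℓ_i−1) = 125−4 = 121; sign = (−1)^121 = -1.
The Jacobi symbol (87|125) = -1 (Zolotarev) agrees.

-1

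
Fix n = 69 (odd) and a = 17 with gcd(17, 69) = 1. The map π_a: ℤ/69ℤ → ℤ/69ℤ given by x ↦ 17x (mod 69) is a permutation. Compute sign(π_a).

+1

Trace 38: π^k(38) = [38, 25, 11, 49, 5, 16, 65] for k=0..6.
5 cycles of lengths [22, 22, 22, 2, 1].
Σ(ℓ_i−1) = 69−5 = 64; sign = (−1)^64 = +1.
Via Zolotarev, sign(π_{17}) = (17|69) = +1.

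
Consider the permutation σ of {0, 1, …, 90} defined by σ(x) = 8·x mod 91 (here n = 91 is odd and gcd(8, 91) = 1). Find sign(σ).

-1

Start at x=64: 64 → 57 → 1 → 8 → 64 (one orbit).
The orbit structure of x ↦ 8x mod 91: 28 orbits of sizes [4, 4, 4, 4, 4, 4, 4, 4, 4, 4, 4, 4, 4, 4, 4, 4, 4, 4, 4, 4, 4, 1, 1, 1, 1, 1, 1, 1].
Σ(ℓ_i−1) = 91−28 = 63; sign = (−1)^63 = -1.
Zolotarev: (8|91) = -1, matching the cycle-count sign.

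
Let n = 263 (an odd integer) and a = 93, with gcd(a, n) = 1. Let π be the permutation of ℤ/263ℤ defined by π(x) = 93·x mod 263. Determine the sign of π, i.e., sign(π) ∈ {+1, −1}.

Orbit of 244 under x↦93x: [244, 74, 44, 147, 258, 61, 150]… (length divides ord_263(93)).
Cycle lengths of π_93 on ℤ/263ℤ: [131, 131, 1]; 3 cycles in total.
Σ(ℓ_i−1) = 263−3 = 260; sign = (−1)^260 = +1.
Check: (93/263) = +1 by Zolotarev.

+1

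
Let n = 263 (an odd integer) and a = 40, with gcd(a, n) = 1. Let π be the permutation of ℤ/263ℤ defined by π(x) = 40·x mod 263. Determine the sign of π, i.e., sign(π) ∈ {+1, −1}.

Start at x=4: 4 → 160 → 88 → 101 → 95 → 118 → 249 → … (one orbit).
π_40 has 2 disjoint cycles with lengths [262, 1] on {0,…,262}.
2 cycles on 263: each ℓ→(−1)^(ℓ−1), product (−1)^261 = -1.

-1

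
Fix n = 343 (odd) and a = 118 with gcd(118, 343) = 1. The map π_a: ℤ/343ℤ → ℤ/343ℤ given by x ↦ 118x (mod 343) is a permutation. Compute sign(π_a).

Start at x=239: 239 → 76 → 50 → 69 → 253 → 13 → 162 → … (one orbit).
The orbit structure of x ↦ 118x mod 343: 10 orbits of sizes [98, 98, 98, 14, 14, 14, 2, 2, 2, 1].
With 10 cycles on 343 points, sign = (−1)^{343−10} = -1.
Via Zolotarev, sign(π_{118}) = (118|343) = -1.

-1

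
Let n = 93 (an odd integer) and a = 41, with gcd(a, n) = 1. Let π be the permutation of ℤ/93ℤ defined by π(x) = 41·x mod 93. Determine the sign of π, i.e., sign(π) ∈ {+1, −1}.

Trace 32: π^k(32) = [32, 10, 38, 70, 80, 25, 2] for k=0..6.
Decompose π into cycles: lengths [30, 30, 15, 15, 2, 1] (6 cycles, including the fixed point 0).
93 − 6 = 87 transpositions; sign(π) = (−1)^87 = -1.
Via Zolotarev, sign(π_{41}) = (41|93) = -1.

-1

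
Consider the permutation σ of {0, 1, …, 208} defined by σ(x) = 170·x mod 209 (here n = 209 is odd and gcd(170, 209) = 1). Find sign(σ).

-1

Trace 191: π^k(191) = [191, 75, 1, 170, 58, 37, 20] for k=0..6.
Decompose π into cycles: lengths [10, 10, 10, 10, 10, 10, 10, 10, 10, 10, 10, 10, 10, 10, 10, 10, 10, 10, 5, 5, 2, 2, 2, 2, 2, 2, 2, 2, 2, 1] (30 cycles, including the fixed point 0).
With 30 cycles on 209 points, sign = (−1)^{209−30} = -1.
Zolotarev: (170|209) = -1, matching the cycle-count sign.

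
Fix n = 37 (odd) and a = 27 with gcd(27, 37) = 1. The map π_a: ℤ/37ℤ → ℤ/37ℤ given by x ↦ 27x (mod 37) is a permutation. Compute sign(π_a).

+1

Start at x=11: 11 → 1 → 27 → 26 → 36 → 10 → 11 (one orbit).
The orbit structure of x ↦ 27x mod 37: 7 orbits of sizes [6, 6, 6, 6, 6, 6, 1].
With 7 cycles on 37 points, sign = (−1)^{37−7} = +1.
Via Zolotarev, sign(π_{27}) = (27|37) = +1.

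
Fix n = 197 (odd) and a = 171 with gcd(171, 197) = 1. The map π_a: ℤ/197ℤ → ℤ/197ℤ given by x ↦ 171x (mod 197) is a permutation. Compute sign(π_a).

+1

Trace 29: π^k(29) = [29, 34, 101, 132, 114, 188, 37] for k=0..6.
Decompose π into cycles: lengths [49, 49, 49, 49, 1] (5 cycles, including the fixed point 0).
With 5 cycles on 197 points, sign = (−1)^{197−5} = +1.
(171|197)_J = +1 (Zolotarev's lemma cross-check).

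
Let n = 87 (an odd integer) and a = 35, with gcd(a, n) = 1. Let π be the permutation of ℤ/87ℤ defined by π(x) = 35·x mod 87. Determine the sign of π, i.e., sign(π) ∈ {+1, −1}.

-1

Start at x=86: 86 → 52 → 80 → 16 → 38 → 25 → 5 → … (one orbit).
Cycle lengths of π_35 on ℤ/87ℤ: [14, 14, 14, 14, 14, 14, 2, 1]; 8 cycles in total.
With 8 cycles on 87 points, sign = (−1)^{87−8} = -1.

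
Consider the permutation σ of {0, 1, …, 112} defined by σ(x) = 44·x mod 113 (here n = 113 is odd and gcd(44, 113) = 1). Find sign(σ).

Start at x=15: 15 → 95 → 112 → 69 → 98 → 18 → 1 → … (one orbit).
The orbit structure of x ↦ 44x mod 113: 15 orbits of sizes [8, 8, 8, 8, 8, 8, 8, 8, 8, 8, 8, 8, 8, 8, 1].
sign(π) = (−1)^{n − #cycles} = (−1)^{113−15} = (−1)^98 = +1.
The Jacobi symbol (44|113) = +1 (Zolotarev) agrees.

+1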